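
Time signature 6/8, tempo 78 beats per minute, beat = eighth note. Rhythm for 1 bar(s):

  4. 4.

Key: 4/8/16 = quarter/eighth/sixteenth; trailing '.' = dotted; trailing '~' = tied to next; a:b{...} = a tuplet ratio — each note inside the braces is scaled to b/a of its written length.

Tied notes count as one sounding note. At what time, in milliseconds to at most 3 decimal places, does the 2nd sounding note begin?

1. 0.0ms @ 0 + 2307.692ms (3)
2. 2307.692ms @ 3 + 2307.692ms (3)

note 2 onset = 3b = 2307.692ms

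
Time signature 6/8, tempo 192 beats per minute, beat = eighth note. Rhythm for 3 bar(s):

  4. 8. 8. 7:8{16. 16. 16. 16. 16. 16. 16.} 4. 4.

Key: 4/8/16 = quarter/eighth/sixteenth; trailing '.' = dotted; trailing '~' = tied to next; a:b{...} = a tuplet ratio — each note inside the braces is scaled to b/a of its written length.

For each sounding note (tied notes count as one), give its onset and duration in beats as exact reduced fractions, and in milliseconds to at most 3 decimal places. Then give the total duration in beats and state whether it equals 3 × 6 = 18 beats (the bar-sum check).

1) 0.0ms=0b +937.5ms=3b
2) 937.5ms=3b +468.75ms=3/2b
3) 1406.25ms=9/2b +468.75ms=3/2b
4) 1875.0ms=6b +267.857ms=6/7b
5) 2142.857ms=48/7b +267.857ms=6/7b
6) 2410.714ms=54/7b +267.857ms=6/7b
7) 2678.571ms=60/7b +267.857ms=6/7b
8) 2946.429ms=66/7b +267.857ms=6/7b
9) 3214.286ms=72/7b +267.857ms=6/7b
10) 3482.143ms=78/7b +267.857ms=6/7b
11) 3750.0ms=12b +937.5ms=3b
12) 4687.5ms=15b +937.5ms=3b
Σ=18b of 18 (192bpm 6/8) — PASS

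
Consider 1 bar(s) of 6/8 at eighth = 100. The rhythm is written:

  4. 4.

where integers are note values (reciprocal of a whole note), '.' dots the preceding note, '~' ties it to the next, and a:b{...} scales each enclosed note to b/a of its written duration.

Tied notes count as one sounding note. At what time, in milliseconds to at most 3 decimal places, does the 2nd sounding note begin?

note 2 onset = 3b = 1800.0ms

1. 0.0ms @ 0 + 1800.0ms (3)
2. 1800.0ms @ 3 + 1800.0ms (3)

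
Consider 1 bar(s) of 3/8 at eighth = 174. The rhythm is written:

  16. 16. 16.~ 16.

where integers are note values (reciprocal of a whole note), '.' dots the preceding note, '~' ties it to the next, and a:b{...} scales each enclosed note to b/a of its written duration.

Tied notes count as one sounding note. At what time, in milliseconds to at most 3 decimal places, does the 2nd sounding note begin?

note 2 onset = 3/4b = 258.621ms

1. 0.0ms @ 0 + 258.621ms (3/4)
2. 258.621ms @ 3/4 + 258.621ms (3/4)
3. 517.241ms @ 3/2 + 517.241ms (3/2)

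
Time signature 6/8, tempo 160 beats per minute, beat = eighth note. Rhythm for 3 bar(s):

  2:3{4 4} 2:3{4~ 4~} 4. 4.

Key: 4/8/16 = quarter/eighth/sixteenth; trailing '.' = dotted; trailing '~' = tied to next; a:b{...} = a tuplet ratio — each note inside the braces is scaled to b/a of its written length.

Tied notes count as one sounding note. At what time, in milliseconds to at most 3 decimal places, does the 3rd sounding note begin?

note 3 onset = 6b = 2250.0ms

1. 0.0ms @ 0 + 1125.0ms (3)
2. 1125.0ms @ 3 + 1125.0ms (3)
3. 2250.0ms @ 6 + 3375.0ms (9)
4. 5625.0ms @ 15 + 1125.0ms (3)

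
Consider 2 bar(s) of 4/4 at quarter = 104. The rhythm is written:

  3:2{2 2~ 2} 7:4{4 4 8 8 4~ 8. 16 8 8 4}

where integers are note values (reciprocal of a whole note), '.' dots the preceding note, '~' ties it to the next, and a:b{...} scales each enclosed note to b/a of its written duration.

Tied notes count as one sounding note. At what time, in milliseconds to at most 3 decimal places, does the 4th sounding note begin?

note 4 onset = 32/7b = 2637.363ms

1. 0.0ms @ 0 + 769.231ms (4/3)
2. 769.231ms @ 4/3 + 1538.462ms (8/3)
3. 2307.692ms @ 4 + 329.67ms (4/7)
4. 2637.363ms @ 32/7 + 329.67ms (4/7)
5. 2967.033ms @ 36/7 + 164.835ms (2/7)
6. 3131.868ms @ 38/7 + 164.835ms (2/7)
7. 3296.703ms @ 40/7 + 576.923ms (1)
8. 3873.626ms @ 47/7 + 82.418ms (1/7)
9. 3956.044ms @ 48/7 + 164.835ms (2/7)
10. 4120.879ms @ 50/7 + 164.835ms (2/7)
11. 4285.714ms @ 52/7 + 329.67ms (4/7)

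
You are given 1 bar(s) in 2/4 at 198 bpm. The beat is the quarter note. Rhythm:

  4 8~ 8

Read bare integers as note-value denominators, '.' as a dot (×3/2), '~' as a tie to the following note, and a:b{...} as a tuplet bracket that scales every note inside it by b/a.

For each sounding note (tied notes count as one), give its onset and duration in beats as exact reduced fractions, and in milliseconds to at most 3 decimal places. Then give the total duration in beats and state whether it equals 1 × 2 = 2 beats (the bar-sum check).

1) 0.0ms=0b +303.03ms=1b
2) 303.03ms=1b +303.03ms=1b
Σ=2b of 2 (198bpm 2/4) — PASS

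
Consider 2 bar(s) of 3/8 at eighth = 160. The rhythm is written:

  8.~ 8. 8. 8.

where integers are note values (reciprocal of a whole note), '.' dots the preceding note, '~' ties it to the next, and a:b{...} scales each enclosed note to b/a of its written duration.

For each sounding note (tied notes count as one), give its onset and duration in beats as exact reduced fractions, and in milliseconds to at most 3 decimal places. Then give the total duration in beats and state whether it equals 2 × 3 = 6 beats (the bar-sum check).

1) 0.0ms=0b +1125.0ms=3b
2) 1125.0ms=3b +562.5ms=3/2b
3) 1687.5ms=9/2b +562.5ms=3/2b
Σ=6b of 6 (160bpm 3/8) — PASS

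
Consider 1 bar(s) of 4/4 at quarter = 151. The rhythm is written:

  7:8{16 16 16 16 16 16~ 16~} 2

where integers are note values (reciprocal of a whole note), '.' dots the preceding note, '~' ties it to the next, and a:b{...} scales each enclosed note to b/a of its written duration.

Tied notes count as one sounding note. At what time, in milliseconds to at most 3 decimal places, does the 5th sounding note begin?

1. 0.0ms @ 0 + 113.529ms (2/7)
2. 113.529ms @ 2/7 + 113.529ms (2/7)
3. 227.058ms @ 4/7 + 113.529ms (2/7)
4. 340.587ms @ 6/7 + 113.529ms (2/7)
5. 454.115ms @ 8/7 + 113.529ms (2/7)
6. 567.644ms @ 10/7 + 1021.76ms (18/7)

note 5 onset = 8/7b = 454.115ms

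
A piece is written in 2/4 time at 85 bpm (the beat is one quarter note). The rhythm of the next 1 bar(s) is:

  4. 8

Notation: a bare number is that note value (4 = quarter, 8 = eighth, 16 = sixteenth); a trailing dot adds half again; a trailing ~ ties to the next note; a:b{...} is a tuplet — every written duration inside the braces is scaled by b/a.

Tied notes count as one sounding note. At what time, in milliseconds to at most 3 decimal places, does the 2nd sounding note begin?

1. 0.0ms @ 0 + 1058.824ms (3/2)
2. 1058.824ms @ 3/2 + 352.941ms (1/2)

note 2 onset = 3/2b = 1058.824ms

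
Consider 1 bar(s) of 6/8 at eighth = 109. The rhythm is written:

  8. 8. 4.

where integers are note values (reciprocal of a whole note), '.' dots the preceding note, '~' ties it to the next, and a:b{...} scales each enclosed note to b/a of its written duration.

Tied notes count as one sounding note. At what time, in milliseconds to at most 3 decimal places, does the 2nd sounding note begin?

note 2 onset = 3/2b = 825.688ms

1. 0.0ms @ 0 + 825.688ms (3/2)
2. 825.688ms @ 3/2 + 825.688ms (3/2)
3. 1651.376ms @ 3 + 1651.376ms (3)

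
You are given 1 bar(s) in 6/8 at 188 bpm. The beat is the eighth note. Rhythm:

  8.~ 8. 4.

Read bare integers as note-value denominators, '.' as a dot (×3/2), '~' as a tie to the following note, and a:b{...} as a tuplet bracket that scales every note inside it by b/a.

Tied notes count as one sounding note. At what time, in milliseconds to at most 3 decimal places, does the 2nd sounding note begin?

note 2 onset = 3b = 957.447ms

1. 0.0ms @ 0 + 957.447ms (3)
2. 957.447ms @ 3 + 957.447ms (3)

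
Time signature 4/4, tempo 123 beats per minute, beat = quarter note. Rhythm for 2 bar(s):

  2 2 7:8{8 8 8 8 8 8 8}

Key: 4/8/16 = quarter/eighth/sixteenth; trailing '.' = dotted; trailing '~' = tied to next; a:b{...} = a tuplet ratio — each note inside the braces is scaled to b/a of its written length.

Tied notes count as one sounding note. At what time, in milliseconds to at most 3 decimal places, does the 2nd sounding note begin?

note 2 onset = 2b = 975.61ms

1. 0.0ms @ 0 + 975.61ms (2)
2. 975.61ms @ 2 + 975.61ms (2)
3. 1951.22ms @ 4 + 278.746ms (4/7)
4. 2229.965ms @ 32/7 + 278.746ms (4/7)
5. 2508.711ms @ 36/7 + 278.746ms (4/7)
6. 2787.456ms @ 40/7 + 278.746ms (4/7)
7. 3066.202ms @ 44/7 + 278.746ms (4/7)
8. 3344.948ms @ 48/7 + 278.746ms (4/7)
9. 3623.693ms @ 52/7 + 278.746ms (4/7)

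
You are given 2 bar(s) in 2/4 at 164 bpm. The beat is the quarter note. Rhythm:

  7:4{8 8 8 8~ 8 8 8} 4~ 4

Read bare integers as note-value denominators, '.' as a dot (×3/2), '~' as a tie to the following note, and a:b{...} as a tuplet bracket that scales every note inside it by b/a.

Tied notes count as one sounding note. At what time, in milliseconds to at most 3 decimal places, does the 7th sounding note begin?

note 7 onset = 2b = 731.707ms

1. 0.0ms @ 0 + 104.53ms (2/7)
2. 104.53ms @ 2/7 + 104.53ms (2/7)
3. 209.059ms @ 4/7 + 104.53ms (2/7)
4. 313.589ms @ 6/7 + 209.059ms (4/7)
5. 522.648ms @ 10/7 + 104.53ms (2/7)
6. 627.178ms @ 12/7 + 104.53ms (2/7)
7. 731.707ms @ 2 + 731.707ms (2)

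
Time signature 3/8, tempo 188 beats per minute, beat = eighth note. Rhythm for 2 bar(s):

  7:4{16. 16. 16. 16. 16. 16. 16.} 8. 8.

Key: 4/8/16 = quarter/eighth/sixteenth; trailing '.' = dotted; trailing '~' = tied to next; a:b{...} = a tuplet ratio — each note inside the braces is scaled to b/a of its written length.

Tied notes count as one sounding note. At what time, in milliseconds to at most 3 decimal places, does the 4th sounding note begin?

note 4 onset = 9/7b = 410.334ms

1. 0.0ms @ 0 + 136.778ms (3/7)
2. 136.778ms @ 3/7 + 136.778ms (3/7)
3. 273.556ms @ 6/7 + 136.778ms (3/7)
4. 410.334ms @ 9/7 + 136.778ms (3/7)
5. 547.112ms @ 12/7 + 136.778ms (3/7)
6. 683.891ms @ 15/7 + 136.778ms (3/7)
7. 820.669ms @ 18/7 + 136.778ms (3/7)
8. 957.447ms @ 3 + 478.723ms (3/2)
9. 1436.17ms @ 9/2 + 478.723ms (3/2)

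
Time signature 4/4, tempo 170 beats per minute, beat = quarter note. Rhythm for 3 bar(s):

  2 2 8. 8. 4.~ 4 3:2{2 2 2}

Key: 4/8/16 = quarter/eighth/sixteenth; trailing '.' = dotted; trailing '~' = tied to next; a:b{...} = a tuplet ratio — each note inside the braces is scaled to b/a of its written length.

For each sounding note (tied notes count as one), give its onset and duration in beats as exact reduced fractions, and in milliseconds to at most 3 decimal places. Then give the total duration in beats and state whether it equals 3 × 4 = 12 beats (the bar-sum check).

1) 0.0ms=0b +705.882ms=2b
2) 705.882ms=2b +705.882ms=2b
3) 1411.765ms=4b +264.706ms=3/4b
4) 1676.471ms=19/4b +264.706ms=3/4b
5) 1941.176ms=11/2b +882.353ms=5/2b
6) 2823.529ms=8b +470.588ms=4/3b
7) 3294.118ms=28/3b +470.588ms=4/3b
8) 3764.706ms=32/3b +470.588ms=4/3b
Σ=12b of 12 (170bpm 4/4) — PASS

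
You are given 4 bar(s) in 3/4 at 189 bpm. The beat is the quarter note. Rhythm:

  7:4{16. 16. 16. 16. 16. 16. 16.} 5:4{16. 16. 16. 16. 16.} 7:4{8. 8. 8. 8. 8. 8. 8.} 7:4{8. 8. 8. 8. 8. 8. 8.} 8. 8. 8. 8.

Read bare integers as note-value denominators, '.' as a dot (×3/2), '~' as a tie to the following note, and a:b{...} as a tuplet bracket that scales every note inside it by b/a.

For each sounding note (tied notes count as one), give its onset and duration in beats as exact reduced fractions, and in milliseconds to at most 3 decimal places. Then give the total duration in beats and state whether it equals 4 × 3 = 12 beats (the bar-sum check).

1) 0.0ms=0b +68.027ms=3/14b
2) 68.027ms=3/14b +68.027ms=3/14b
3) 136.054ms=3/7b +68.027ms=3/14b
4) 204.082ms=9/14b +68.027ms=3/14b
5) 272.109ms=6/7b +68.027ms=3/14b
6) 340.136ms=15/14b +68.027ms=3/14b
7) 408.163ms=9/7b +68.027ms=3/14b
8) 476.19ms=3/2b +95.238ms=3/10b
9) 571.429ms=9/5b +95.238ms=3/10b
10) 666.667ms=21/10b +95.238ms=3/10b
11) 761.905ms=12/5b +95.238ms=3/10b
12) 857.143ms=27/10b +95.238ms=3/10b
13) 952.381ms=3b +136.054ms=3/7b
14) 1088.435ms=24/7b +136.054ms=3/7b
15) 1224.49ms=27/7b +136.054ms=3/7b
16) 1360.544ms=30/7b +136.054ms=3/7b
17) 1496.599ms=33/7b +136.054ms=3/7b
18) 1632.653ms=36/7b +136.054ms=3/7b
19) 1768.707ms=39/7b +136.054ms=3/7b
20) 1904.762ms=6b +136.054ms=3/7b
21) 2040.816ms=45/7b +136.054ms=3/7b
22) 2176.871ms=48/7b +136.054ms=3/7b
23) 2312.925ms=51/7b +136.054ms=3/7b
24) 2448.98ms=54/7b +136.054ms=3/7b
25) 2585.034ms=57/7b +136.054ms=3/7b
26) 2721.088ms=60/7b +136.054ms=3/7b
27) 2857.143ms=9b +238.095ms=3/4b
28) 3095.238ms=39/4b +238.095ms=3/4b
29) 3333.333ms=21/2b +238.095ms=3/4b
30) 3571.429ms=45/4b +238.095ms=3/4b
Σ=12b of 12 (189bpm 3/4) — PASS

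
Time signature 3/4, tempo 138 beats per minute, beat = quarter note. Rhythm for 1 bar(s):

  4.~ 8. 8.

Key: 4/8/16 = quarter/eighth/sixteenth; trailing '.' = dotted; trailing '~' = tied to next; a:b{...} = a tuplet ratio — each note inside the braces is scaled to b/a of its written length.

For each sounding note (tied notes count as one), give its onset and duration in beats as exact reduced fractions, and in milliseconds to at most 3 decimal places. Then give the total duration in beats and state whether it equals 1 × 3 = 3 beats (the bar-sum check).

1) 0.0ms=0b +978.261ms=9/4b
2) 978.261ms=9/4b +326.087ms=3/4b
Σ=3b of 3 (138bpm 3/4) — PASS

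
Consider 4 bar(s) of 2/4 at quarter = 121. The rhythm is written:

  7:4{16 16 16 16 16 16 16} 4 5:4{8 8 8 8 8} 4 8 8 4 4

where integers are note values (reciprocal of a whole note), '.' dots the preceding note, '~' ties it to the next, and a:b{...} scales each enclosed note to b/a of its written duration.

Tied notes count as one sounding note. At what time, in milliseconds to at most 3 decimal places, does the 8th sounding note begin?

1. 0.0ms @ 0 + 70.838ms (1/7)
2. 70.838ms @ 1/7 + 70.838ms (1/7)
3. 141.677ms @ 2/7 + 70.838ms (1/7)
4. 212.515ms @ 3/7 + 70.838ms (1/7)
5. 283.353ms @ 4/7 + 70.838ms (1/7)
6. 354.191ms @ 5/7 + 70.838ms (1/7)
7. 425.03ms @ 6/7 + 70.838ms (1/7)
8. 495.868ms @ 1 + 495.868ms (1)
9. 991.736ms @ 2 + 198.347ms (2/5)
10. 1190.083ms @ 12/5 + 198.347ms (2/5)
11. 1388.43ms @ 14/5 + 198.347ms (2/5)
12. 1586.777ms @ 16/5 + 198.347ms (2/5)
13. 1785.124ms @ 18/5 + 198.347ms (2/5)
14. 1983.471ms @ 4 + 495.868ms (1)
15. 2479.339ms @ 5 + 247.934ms (1/2)
16. 2727.273ms @ 11/2 + 247.934ms (1/2)
17. 2975.207ms @ 6 + 495.868ms (1)
18. 3471.074ms @ 7 + 495.868ms (1)

note 8 onset = 1b = 495.868ms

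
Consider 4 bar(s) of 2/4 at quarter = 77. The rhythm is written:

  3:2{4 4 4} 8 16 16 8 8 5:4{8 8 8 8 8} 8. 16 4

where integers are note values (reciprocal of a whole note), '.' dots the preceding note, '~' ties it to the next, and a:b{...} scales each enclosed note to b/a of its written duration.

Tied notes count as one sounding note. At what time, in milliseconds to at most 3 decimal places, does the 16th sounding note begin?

1. 0.0ms @ 0 + 519.481ms (2/3)
2. 519.481ms @ 2/3 + 519.481ms (2/3)
3. 1038.961ms @ 4/3 + 519.481ms (2/3)
4. 1558.442ms @ 2 + 389.61ms (1/2)
5. 1948.052ms @ 5/2 + 194.805ms (1/4)
6. 2142.857ms @ 11/4 + 194.805ms (1/4)
7. 2337.662ms @ 3 + 389.61ms (1/2)
8. 2727.273ms @ 7/2 + 389.61ms (1/2)
9. 3116.883ms @ 4 + 311.688ms (2/5)
10. 3428.571ms @ 22/5 + 311.688ms (2/5)
11. 3740.26ms @ 24/5 + 311.688ms (2/5)
12. 4051.948ms @ 26/5 + 311.688ms (2/5)
13. 4363.636ms @ 28/5 + 311.688ms (2/5)
14. 4675.325ms @ 6 + 584.416ms (3/4)
15. 5259.74ms @ 27/4 + 194.805ms (1/4)
16. 5454.545ms @ 7 + 779.221ms (1)

note 16 onset = 7b = 5454.545ms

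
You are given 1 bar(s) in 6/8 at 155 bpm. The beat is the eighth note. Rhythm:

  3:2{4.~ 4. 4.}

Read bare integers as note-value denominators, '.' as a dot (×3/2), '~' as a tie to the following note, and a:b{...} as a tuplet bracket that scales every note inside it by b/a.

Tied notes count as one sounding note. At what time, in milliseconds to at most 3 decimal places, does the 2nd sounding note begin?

1. 0.0ms @ 0 + 1548.387ms (4)
2. 1548.387ms @ 4 + 774.194ms (2)

note 2 onset = 4b = 1548.387ms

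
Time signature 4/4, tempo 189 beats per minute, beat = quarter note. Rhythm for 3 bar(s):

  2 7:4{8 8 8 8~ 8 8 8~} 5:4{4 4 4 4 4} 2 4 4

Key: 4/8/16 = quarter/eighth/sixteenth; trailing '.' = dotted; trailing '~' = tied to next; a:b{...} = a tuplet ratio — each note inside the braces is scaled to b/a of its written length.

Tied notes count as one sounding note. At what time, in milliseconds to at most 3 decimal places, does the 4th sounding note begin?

note 4 onset = 18/7b = 816.327ms

1. 0.0ms @ 0 + 634.921ms (2)
2. 634.921ms @ 2 + 90.703ms (2/7)
3. 725.624ms @ 16/7 + 90.703ms (2/7)
4. 816.327ms @ 18/7 + 90.703ms (2/7)
5. 907.029ms @ 20/7 + 181.406ms (4/7)
6. 1088.435ms @ 24/7 + 90.703ms (2/7)
7. 1179.138ms @ 26/7 + 344.671ms (38/35)
8. 1523.81ms @ 24/5 + 253.968ms (4/5)
9. 1777.778ms @ 28/5 + 253.968ms (4/5)
10. 2031.746ms @ 32/5 + 253.968ms (4/5)
11. 2285.714ms @ 36/5 + 253.968ms (4/5)
12. 2539.683ms @ 8 + 634.921ms (2)
13. 3174.603ms @ 10 + 317.46ms (1)
14. 3492.063ms @ 11 + 317.46ms (1)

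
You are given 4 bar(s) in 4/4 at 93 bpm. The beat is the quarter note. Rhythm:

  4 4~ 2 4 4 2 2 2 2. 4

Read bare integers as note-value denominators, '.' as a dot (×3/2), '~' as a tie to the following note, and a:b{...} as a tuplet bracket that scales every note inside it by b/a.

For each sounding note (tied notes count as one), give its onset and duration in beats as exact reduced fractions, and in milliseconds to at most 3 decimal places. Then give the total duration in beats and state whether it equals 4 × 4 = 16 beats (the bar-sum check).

1) 0.0ms=0b +645.161ms=1b
2) 645.161ms=1b +1935.484ms=3b
3) 2580.645ms=4b +645.161ms=1b
4) 3225.806ms=5b +645.161ms=1b
5) 3870.968ms=6b +1290.323ms=2b
6) 5161.29ms=8b +1290.323ms=2b
7) 6451.613ms=10b +1290.323ms=2b
8) 7741.935ms=12b +1935.484ms=3b
9) 9677.419ms=15b +645.161ms=1b
Σ=16b of 16 (93bpm 4/4) — PASS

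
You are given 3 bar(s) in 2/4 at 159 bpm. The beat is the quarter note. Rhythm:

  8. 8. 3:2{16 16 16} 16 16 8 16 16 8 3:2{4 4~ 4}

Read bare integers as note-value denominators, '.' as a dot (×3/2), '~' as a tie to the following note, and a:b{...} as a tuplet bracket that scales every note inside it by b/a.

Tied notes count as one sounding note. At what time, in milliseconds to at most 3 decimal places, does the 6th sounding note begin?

1. 0.0ms @ 0 + 283.019ms (3/4)
2. 283.019ms @ 3/4 + 283.019ms (3/4)
3. 566.038ms @ 3/2 + 62.893ms (1/6)
4. 628.931ms @ 5/3 + 62.893ms (1/6)
5. 691.824ms @ 11/6 + 62.893ms (1/6)
6. 754.717ms @ 2 + 94.34ms (1/4)
7. 849.057ms @ 9/4 + 94.34ms (1/4)
8. 943.396ms @ 5/2 + 188.679ms (1/2)
9. 1132.075ms @ 3 + 94.34ms (1/4)
10. 1226.415ms @ 13/4 + 94.34ms (1/4)
11. 1320.755ms @ 7/2 + 188.679ms (1/2)
12. 1509.434ms @ 4 + 251.572ms (2/3)
13. 1761.006ms @ 14/3 + 503.145ms (4/3)

note 6 onset = 2b = 754.717ms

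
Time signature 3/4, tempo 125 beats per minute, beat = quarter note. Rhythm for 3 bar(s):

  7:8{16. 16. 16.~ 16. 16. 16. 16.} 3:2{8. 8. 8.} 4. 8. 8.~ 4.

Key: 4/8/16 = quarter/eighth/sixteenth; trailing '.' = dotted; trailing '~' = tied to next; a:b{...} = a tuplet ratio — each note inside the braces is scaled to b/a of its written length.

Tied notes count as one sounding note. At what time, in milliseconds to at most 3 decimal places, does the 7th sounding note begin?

note 7 onset = 3b = 1440.0ms

1. 0.0ms @ 0 + 205.714ms (3/7)
2. 205.714ms @ 3/7 + 205.714ms (3/7)
3. 411.429ms @ 6/7 + 411.429ms (6/7)
4. 822.857ms @ 12/7 + 205.714ms (3/7)
5. 1028.571ms @ 15/7 + 205.714ms (3/7)
6. 1234.286ms @ 18/7 + 205.714ms (3/7)
7. 1440.0ms @ 3 + 240.0ms (1/2)
8. 1680.0ms @ 7/2 + 240.0ms (1/2)
9. 1920.0ms @ 4 + 240.0ms (1/2)
10. 2160.0ms @ 9/2 + 720.0ms (3/2)
11. 2880.0ms @ 6 + 360.0ms (3/4)
12. 3240.0ms @ 27/4 + 1080.0ms (9/4)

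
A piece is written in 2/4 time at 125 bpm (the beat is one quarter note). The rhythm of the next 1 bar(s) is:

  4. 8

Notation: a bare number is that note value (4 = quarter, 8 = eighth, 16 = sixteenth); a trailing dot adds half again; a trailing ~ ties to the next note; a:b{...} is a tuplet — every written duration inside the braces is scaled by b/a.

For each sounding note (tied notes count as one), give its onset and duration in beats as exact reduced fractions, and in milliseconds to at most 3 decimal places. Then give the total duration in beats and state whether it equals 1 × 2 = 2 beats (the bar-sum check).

1) 0.0ms=0b +720.0ms=3/2b
2) 720.0ms=3/2b +240.0ms=1/2b
Σ=2b of 2 (125bpm 2/4) — PASS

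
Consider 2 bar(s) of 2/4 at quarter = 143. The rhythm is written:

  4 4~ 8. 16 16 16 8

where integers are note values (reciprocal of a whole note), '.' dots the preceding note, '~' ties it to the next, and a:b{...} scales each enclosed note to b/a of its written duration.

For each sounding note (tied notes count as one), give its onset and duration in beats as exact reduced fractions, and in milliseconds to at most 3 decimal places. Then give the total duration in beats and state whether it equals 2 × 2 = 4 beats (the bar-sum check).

1) 0.0ms=0b +419.58ms=1b
2) 419.58ms=1b +734.266ms=7/4b
3) 1153.846ms=11/4b +104.895ms=1/4b
4) 1258.741ms=3b +104.895ms=1/4b
5) 1363.636ms=13/4b +104.895ms=1/4b
6) 1468.531ms=7/2b +209.79ms=1/2b
Σ=4b of 4 (143bpm 2/4) — PASS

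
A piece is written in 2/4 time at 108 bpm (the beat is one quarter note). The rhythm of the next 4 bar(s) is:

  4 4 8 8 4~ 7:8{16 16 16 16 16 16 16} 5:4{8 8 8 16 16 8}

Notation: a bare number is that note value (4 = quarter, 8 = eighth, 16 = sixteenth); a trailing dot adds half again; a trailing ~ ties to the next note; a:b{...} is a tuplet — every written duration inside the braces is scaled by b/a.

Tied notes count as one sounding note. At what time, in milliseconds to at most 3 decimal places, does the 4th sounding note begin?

1. 0.0ms @ 0 + 555.556ms (1)
2. 555.556ms @ 1 + 555.556ms (1)
3. 1111.111ms @ 2 + 277.778ms (1/2)
4. 1388.889ms @ 5/2 + 277.778ms (1/2)
5. 1666.667ms @ 3 + 714.286ms (9/7)
6. 2380.952ms @ 30/7 + 158.73ms (2/7)
7. 2539.683ms @ 32/7 + 158.73ms (2/7)
8. 2698.413ms @ 34/7 + 158.73ms (2/7)
9. 2857.143ms @ 36/7 + 158.73ms (2/7)
10. 3015.873ms @ 38/7 + 158.73ms (2/7)
11. 3174.603ms @ 40/7 + 158.73ms (2/7)
12. 3333.333ms @ 6 + 222.222ms (2/5)
13. 3555.556ms @ 32/5 + 222.222ms (2/5)
14. 3777.778ms @ 34/5 + 222.222ms (2/5)
15. 4000.0ms @ 36/5 + 111.111ms (1/5)
16. 4111.111ms @ 37/5 + 111.111ms (1/5)
17. 4222.222ms @ 38/5 + 222.222ms (2/5)

note 4 onset = 5/2b = 1388.889ms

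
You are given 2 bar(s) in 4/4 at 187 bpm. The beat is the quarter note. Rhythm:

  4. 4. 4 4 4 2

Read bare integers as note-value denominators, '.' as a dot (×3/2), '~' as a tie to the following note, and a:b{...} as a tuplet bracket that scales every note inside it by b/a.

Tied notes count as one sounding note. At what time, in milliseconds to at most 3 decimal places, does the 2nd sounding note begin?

note 2 onset = 3/2b = 481.283ms

1. 0.0ms @ 0 + 481.283ms (3/2)
2. 481.283ms @ 3/2 + 481.283ms (3/2)
3. 962.567ms @ 3 + 320.856ms (1)
4. 1283.422ms @ 4 + 320.856ms (1)
5. 1604.278ms @ 5 + 320.856ms (1)
6. 1925.134ms @ 6 + 641.711ms (2)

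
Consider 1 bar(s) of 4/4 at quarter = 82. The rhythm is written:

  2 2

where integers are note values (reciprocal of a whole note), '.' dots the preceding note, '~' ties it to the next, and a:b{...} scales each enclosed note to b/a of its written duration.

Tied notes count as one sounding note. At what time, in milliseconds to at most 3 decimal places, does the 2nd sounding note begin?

note 2 onset = 2b = 1463.415ms

1. 0.0ms @ 0 + 1463.415ms (2)
2. 1463.415ms @ 2 + 1463.415ms (2)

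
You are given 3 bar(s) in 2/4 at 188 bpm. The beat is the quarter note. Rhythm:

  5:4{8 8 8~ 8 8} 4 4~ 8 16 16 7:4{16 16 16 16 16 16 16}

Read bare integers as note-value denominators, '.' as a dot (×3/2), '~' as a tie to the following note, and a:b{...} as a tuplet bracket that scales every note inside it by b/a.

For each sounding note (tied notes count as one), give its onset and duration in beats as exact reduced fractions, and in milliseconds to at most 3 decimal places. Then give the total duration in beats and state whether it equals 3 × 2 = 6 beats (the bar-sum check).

1) 0.0ms=0b +127.66ms=2/5b
2) 127.66ms=2/5b +127.66ms=2/5b
3) 255.319ms=4/5b +255.319ms=4/5b
4) 510.638ms=8/5b +127.66ms=2/5b
5) 638.298ms=2b +319.149ms=1b
6) 957.447ms=3b +478.723ms=3/2b
7) 1436.17ms=9/2b +79.787ms=1/4b
8) 1515.957ms=19/4b +79.787ms=1/4b
9) 1595.745ms=5b +45.593ms=1/7b
10) 1641.337ms=36/7b +45.593ms=1/7b
11) 1686.93ms=37/7b +45.593ms=1/7b
12) 1732.523ms=38/7b +45.593ms=1/7b
13) 1778.116ms=39/7b +45.593ms=1/7b
14) 1823.708ms=40/7b +45.593ms=1/7b
15) 1869.301ms=41/7b +45.593ms=1/7b
Σ=6b of 6 (188bpm 2/4) — PASS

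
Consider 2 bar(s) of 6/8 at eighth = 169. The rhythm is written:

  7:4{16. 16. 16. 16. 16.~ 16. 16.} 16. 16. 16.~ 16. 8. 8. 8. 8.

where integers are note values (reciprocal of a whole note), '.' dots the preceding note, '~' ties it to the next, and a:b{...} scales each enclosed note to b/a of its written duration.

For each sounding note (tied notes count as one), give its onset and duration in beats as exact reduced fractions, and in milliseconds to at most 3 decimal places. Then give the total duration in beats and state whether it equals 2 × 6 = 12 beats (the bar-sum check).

1) 0.0ms=0b +152.156ms=3/7b
2) 152.156ms=3/7b +152.156ms=3/7b
3) 304.311ms=6/7b +152.156ms=3/7b
4) 456.467ms=9/7b +152.156ms=3/7b
5) 608.622ms=12/7b +304.311ms=6/7b
6) 912.933ms=18/7b +152.156ms=3/7b
7) 1065.089ms=3b +266.272ms=3/4b
8) 1331.361ms=15/4b +266.272ms=3/4b
9) 1597.633ms=9/2b +532.544ms=3/2b
10) 2130.178ms=6b +532.544ms=3/2b
11) 2662.722ms=15/2b +532.544ms=3/2b
12) 3195.266ms=9b +532.544ms=3/2b
13) 3727.811ms=21/2b +532.544ms=3/2b
Σ=12b of 12 (169bpm 6/8) — PASS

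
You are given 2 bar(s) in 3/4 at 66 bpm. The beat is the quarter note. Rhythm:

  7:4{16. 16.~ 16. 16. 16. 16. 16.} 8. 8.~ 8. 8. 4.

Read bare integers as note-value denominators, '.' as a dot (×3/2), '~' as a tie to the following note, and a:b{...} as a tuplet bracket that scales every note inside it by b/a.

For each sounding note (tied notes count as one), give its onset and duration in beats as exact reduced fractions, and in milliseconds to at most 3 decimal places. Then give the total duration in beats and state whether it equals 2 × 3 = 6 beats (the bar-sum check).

1) 0.0ms=0b +194.805ms=3/14b
2) 194.805ms=3/14b +389.61ms=3/7b
3) 584.416ms=9/14b +194.805ms=3/14b
4) 779.221ms=6/7b +194.805ms=3/14b
5) 974.026ms=15/14b +194.805ms=3/14b
6) 1168.831ms=9/7b +194.805ms=3/14b
7) 1363.636ms=3/2b +681.818ms=3/4b
8) 2045.455ms=9/4b +1363.636ms=3/2b
9) 3409.091ms=15/4b +681.818ms=3/4b
10) 4090.909ms=9/2b +1363.636ms=3/2b
Σ=6b of 6 (66bpm 3/4) — PASS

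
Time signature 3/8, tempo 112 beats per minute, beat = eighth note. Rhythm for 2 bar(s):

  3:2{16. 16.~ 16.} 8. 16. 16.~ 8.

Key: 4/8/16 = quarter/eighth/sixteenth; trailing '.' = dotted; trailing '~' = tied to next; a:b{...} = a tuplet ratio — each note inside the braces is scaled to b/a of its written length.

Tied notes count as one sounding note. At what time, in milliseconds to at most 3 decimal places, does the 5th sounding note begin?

note 5 onset = 15/4b = 2008.929ms

1. 0.0ms @ 0 + 267.857ms (1/2)
2. 267.857ms @ 1/2 + 535.714ms (1)
3. 803.571ms @ 3/2 + 803.571ms (3/2)
4. 1607.143ms @ 3 + 401.786ms (3/4)
5. 2008.929ms @ 15/4 + 1205.357ms (9/4)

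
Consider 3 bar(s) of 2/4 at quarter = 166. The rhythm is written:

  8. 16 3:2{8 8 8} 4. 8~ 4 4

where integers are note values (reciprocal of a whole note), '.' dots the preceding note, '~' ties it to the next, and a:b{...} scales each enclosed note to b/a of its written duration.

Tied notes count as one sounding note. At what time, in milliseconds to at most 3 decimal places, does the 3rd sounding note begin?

1. 0.0ms @ 0 + 271.084ms (3/4)
2. 271.084ms @ 3/4 + 90.361ms (1/4)
3. 361.446ms @ 1 + 120.482ms (1/3)
4. 481.928ms @ 4/3 + 120.482ms (1/3)
5. 602.41ms @ 5/3 + 120.482ms (1/3)
6. 722.892ms @ 2 + 542.169ms (3/2)
7. 1265.06ms @ 7/2 + 542.169ms (3/2)
8. 1807.229ms @ 5 + 361.446ms (1)

note 3 onset = 1b = 361.446ms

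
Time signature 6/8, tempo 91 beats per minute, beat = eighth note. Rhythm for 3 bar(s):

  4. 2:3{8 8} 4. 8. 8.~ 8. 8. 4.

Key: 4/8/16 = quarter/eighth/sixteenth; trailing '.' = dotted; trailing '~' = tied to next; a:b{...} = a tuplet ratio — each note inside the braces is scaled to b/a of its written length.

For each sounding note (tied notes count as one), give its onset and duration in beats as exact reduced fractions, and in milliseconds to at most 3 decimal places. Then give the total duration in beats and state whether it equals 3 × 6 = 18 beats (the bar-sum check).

1) 0.0ms=0b +1978.022ms=3b
2) 1978.022ms=3b +989.011ms=3/2b
3) 2967.033ms=9/2b +989.011ms=3/2b
4) 3956.044ms=6b +1978.022ms=3b
5) 5934.066ms=9b +989.011ms=3/2b
6) 6923.077ms=21/2b +1978.022ms=3b
7) 8901.099ms=27/2b +989.011ms=3/2b
8) 9890.11ms=15b +1978.022ms=3b
Σ=18b of 18 (91bpm 6/8) — PASS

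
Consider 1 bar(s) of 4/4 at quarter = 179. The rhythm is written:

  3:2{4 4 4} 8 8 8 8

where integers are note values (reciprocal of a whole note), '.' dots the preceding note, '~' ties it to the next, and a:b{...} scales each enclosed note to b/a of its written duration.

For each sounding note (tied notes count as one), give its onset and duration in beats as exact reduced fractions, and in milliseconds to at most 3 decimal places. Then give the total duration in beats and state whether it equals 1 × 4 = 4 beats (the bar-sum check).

1) 0.0ms=0b +223.464ms=2/3b
2) 223.464ms=2/3b +223.464ms=2/3b
3) 446.927ms=4/3b +223.464ms=2/3b
4) 670.391ms=2b +167.598ms=1/2b
5) 837.989ms=5/2b +167.598ms=1/2b
6) 1005.587ms=3b +167.598ms=1/2b
7) 1173.184ms=7/2b +167.598ms=1/2b
Σ=4b of 4 (179bpm 4/4) — PASS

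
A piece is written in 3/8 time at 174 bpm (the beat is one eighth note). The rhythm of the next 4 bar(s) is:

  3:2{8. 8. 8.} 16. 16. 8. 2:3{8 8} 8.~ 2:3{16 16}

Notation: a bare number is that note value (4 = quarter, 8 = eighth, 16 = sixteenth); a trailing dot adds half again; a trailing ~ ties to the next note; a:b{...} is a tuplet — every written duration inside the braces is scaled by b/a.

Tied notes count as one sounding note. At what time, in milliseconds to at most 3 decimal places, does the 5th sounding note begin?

note 5 onset = 15/4b = 1293.103ms

1. 0.0ms @ 0 + 344.828ms (1)
2. 344.828ms @ 1 + 344.828ms (1)
3. 689.655ms @ 2 + 344.828ms (1)
4. 1034.483ms @ 3 + 258.621ms (3/4)
5. 1293.103ms @ 15/4 + 258.621ms (3/4)
6. 1551.724ms @ 9/2 + 517.241ms (3/2)
7. 2068.966ms @ 6 + 517.241ms (3/2)
8. 2586.207ms @ 15/2 + 517.241ms (3/2)
9. 3103.448ms @ 9 + 775.862ms (9/4)
10. 3879.31ms @ 45/4 + 258.621ms (3/4)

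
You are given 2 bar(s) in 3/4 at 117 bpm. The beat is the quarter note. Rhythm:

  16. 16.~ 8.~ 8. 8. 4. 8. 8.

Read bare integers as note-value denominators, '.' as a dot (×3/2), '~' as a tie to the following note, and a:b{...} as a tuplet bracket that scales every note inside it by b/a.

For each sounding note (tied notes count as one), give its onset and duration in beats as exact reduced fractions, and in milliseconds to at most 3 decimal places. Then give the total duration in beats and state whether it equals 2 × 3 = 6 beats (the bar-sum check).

1) 0.0ms=0b +192.308ms=3/8b
2) 192.308ms=3/8b +961.538ms=15/8b
3) 1153.846ms=9/4b +384.615ms=3/4b
4) 1538.462ms=3b +769.231ms=3/2b
5) 2307.692ms=9/2b +384.615ms=3/4b
6) 2692.308ms=21/4b +384.615ms=3/4b
Σ=6b of 6 (117bpm 3/4) — PASS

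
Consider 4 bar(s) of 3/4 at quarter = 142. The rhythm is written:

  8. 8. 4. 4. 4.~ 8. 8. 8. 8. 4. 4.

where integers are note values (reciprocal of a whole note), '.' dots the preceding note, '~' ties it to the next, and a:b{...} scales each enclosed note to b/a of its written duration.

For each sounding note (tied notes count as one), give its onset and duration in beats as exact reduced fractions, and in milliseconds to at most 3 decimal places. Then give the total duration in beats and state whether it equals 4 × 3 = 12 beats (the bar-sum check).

1) 0.0ms=0b +316.901ms=3/4b
2) 316.901ms=3/4b +316.901ms=3/4b
3) 633.803ms=3/2b +633.803ms=3/2b
4) 1267.606ms=3b +633.803ms=3/2b
5) 1901.408ms=9/2b +950.704ms=9/4b
6) 2852.113ms=27/4b +316.901ms=3/4b
7) 3169.014ms=15/2b +316.901ms=3/4b
8) 3485.915ms=33/4b +316.901ms=3/4b
9) 3802.817ms=9b +633.803ms=3/2b
10) 4436.62ms=21/2b +633.803ms=3/2b
Σ=12b of 12 (142bpm 3/4) — PASS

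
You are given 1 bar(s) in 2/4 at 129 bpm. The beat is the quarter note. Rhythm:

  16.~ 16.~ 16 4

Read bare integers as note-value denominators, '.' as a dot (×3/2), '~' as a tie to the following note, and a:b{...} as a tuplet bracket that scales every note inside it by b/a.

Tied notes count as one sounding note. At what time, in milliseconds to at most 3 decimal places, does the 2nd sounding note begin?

note 2 onset = 1b = 465.116ms

1. 0.0ms @ 0 + 465.116ms (1)
2. 465.116ms @ 1 + 465.116ms (1)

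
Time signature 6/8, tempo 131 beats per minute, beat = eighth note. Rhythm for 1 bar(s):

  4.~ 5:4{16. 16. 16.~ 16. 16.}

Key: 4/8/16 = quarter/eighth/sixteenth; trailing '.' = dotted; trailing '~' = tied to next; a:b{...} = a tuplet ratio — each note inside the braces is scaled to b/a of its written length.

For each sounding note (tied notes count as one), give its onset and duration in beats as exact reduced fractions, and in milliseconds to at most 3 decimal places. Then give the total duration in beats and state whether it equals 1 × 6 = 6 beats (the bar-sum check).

1) 0.0ms=0b +1648.855ms=18/5b
2) 1648.855ms=18/5b +274.809ms=3/5b
3) 1923.664ms=21/5b +549.618ms=6/5b
4) 2473.282ms=27/5b +274.809ms=3/5b
Σ=6b of 6 (131bpm 6/8) — PASS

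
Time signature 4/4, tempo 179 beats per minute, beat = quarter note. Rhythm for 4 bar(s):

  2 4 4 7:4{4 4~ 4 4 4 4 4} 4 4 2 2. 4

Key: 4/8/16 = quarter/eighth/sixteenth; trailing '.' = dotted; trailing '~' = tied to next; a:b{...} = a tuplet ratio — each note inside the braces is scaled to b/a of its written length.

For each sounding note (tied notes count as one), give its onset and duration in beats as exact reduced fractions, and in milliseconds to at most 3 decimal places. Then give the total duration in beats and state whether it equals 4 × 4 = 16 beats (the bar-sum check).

1) 0.0ms=0b +670.391ms=2b
2) 670.391ms=2b +335.196ms=1b
3) 1005.587ms=3b +335.196ms=1b
4) 1340.782ms=4b +191.54ms=4/7b
5) 1532.322ms=32/7b +383.081ms=8/7b
6) 1915.403ms=40/7b +191.54ms=4/7b
7) 2106.943ms=44/7b +191.54ms=4/7b
8) 2298.484ms=48/7b +191.54ms=4/7b
9) 2490.024ms=52/7b +191.54ms=4/7b
10) 2681.564ms=8b +335.196ms=1b
11) 3016.76ms=9b +335.196ms=1b
12) 3351.955ms=10b +670.391ms=2b
13) 4022.346ms=12b +1005.587ms=3b
14) 5027.933ms=15b +335.196ms=1b
Σ=16b of 16 (179bpm 4/4) — PASS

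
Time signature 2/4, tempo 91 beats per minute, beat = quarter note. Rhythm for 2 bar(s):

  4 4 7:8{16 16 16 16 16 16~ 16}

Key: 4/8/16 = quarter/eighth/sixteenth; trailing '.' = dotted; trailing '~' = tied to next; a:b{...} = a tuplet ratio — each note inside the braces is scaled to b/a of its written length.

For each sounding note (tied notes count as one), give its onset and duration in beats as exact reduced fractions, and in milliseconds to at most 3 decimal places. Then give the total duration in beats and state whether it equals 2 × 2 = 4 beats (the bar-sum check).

1) 0.0ms=0b +659.341ms=1b
2) 659.341ms=1b +659.341ms=1b
3) 1318.681ms=2b +188.383ms=2/7b
4) 1507.064ms=16/7b +188.383ms=2/7b
5) 1695.447ms=18/7b +188.383ms=2/7b
6) 1883.83ms=20/7b +188.383ms=2/7b
7) 2072.214ms=22/7b +188.383ms=2/7b
8) 2260.597ms=24/7b +376.766ms=4/7b
Σ=4b of 4 (91bpm 2/4) — PASS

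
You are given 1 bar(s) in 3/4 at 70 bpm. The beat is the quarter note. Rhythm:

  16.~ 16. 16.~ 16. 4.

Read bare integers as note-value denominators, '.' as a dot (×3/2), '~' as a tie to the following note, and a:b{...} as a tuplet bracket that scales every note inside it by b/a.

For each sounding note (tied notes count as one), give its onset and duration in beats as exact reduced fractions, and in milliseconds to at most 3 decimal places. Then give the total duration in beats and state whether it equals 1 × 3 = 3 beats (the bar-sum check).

1) 0.0ms=0b +642.857ms=3/4b
2) 642.857ms=3/4b +642.857ms=3/4b
3) 1285.714ms=3/2b +1285.714ms=3/2b
Σ=3b of 3 (70bpm 3/4) — PASS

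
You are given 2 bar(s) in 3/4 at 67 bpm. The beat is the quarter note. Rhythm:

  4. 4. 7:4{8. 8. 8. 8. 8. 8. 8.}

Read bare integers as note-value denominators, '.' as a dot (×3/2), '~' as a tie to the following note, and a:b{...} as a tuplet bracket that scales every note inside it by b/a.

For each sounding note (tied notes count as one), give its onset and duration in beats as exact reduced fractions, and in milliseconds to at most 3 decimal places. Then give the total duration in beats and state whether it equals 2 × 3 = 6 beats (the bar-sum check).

1) 0.0ms=0b +1343.284ms=3/2b
2) 1343.284ms=3/2b +1343.284ms=3/2b
3) 2686.567ms=3b +383.795ms=3/7b
4) 3070.362ms=24/7b +383.795ms=3/7b
5) 3454.158ms=27/7b +383.795ms=3/7b
6) 3837.953ms=30/7b +383.795ms=3/7b
7) 4221.748ms=33/7b +383.795ms=3/7b
8) 4605.544ms=36/7b +383.795ms=3/7b
9) 4989.339ms=39/7b +383.795ms=3/7b
Σ=6b of 6 (67bpm 3/4) — PASS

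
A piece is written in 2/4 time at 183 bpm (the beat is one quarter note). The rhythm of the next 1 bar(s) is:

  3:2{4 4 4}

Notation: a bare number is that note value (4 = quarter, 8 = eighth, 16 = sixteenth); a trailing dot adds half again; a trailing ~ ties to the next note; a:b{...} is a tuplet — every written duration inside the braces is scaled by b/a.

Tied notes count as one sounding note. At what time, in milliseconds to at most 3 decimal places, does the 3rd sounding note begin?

1. 0.0ms @ 0 + 218.579ms (2/3)
2. 218.579ms @ 2/3 + 218.579ms (2/3)
3. 437.158ms @ 4/3 + 218.579ms (2/3)

note 3 onset = 4/3b = 437.158ms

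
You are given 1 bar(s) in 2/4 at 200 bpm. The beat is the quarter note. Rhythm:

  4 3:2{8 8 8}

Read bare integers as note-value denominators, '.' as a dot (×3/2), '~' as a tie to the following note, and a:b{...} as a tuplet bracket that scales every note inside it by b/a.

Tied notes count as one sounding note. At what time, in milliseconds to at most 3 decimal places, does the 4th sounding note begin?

1. 0.0ms @ 0 + 300.0ms (1)
2. 300.0ms @ 1 + 100.0ms (1/3)
3. 400.0ms @ 4/3 + 100.0ms (1/3)
4. 500.0ms @ 5/3 + 100.0ms (1/3)

note 4 onset = 5/3b = 500.0ms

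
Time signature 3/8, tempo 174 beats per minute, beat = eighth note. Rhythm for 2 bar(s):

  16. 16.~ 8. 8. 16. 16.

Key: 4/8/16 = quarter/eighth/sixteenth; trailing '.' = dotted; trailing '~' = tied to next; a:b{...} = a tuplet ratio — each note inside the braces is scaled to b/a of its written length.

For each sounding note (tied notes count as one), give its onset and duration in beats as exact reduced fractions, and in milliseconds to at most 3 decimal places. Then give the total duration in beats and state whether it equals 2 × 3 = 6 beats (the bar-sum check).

1) 0.0ms=0b +258.621ms=3/4b
2) 258.621ms=3/4b +775.862ms=9/4b
3) 1034.483ms=3b +517.241ms=3/2b
4) 1551.724ms=9/2b +258.621ms=3/4b
5) 1810.345ms=21/4b +258.621ms=3/4b
Σ=6b of 6 (174bpm 3/8) — PASS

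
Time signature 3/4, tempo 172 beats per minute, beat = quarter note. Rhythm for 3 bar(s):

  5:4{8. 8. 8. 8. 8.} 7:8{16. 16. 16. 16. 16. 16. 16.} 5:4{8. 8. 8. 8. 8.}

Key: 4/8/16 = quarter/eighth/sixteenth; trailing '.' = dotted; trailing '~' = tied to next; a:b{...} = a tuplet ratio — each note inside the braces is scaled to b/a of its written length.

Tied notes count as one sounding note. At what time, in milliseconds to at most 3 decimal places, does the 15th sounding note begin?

1. 0.0ms @ 0 + 209.302ms (3/5)
2. 209.302ms @ 3/5 + 209.302ms (3/5)
3. 418.605ms @ 6/5 + 209.302ms (3/5)
4. 627.907ms @ 9/5 + 209.302ms (3/5)
5. 837.209ms @ 12/5 + 209.302ms (3/5)
6. 1046.512ms @ 3 + 149.502ms (3/7)
7. 1196.013ms @ 24/7 + 149.502ms (3/7)
8. 1345.515ms @ 27/7 + 149.502ms (3/7)
9. 1495.017ms @ 30/7 + 149.502ms (3/7)
10. 1644.518ms @ 33/7 + 149.502ms (3/7)
11. 1794.02ms @ 36/7 + 149.502ms (3/7)
12. 1943.522ms @ 39/7 + 149.502ms (3/7)
13. 2093.023ms @ 6 + 209.302ms (3/5)
14. 2302.326ms @ 33/5 + 209.302ms (3/5)
15. 2511.628ms @ 36/5 + 209.302ms (3/5)
16. 2720.93ms @ 39/5 + 209.302ms (3/5)
17. 2930.233ms @ 42/5 + 209.302ms (3/5)

note 15 onset = 36/5b = 2511.628ms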